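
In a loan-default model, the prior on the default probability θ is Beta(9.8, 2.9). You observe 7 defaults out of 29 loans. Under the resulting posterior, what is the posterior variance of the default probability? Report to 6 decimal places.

The Beta prior is conjugate to a Binomial/Bernoulli likelihood; the update adds successes to α and failures to β.
Posterior: Beta(α+k, β+n−k) = Beta(9.8+7, 2.9+22) = Beta(16.8, 24.9).
Var = αβ/((α+β)²(α+β+1)) = 16.8·24.9/(41.7²·42.7) = 0.005634.

0.005634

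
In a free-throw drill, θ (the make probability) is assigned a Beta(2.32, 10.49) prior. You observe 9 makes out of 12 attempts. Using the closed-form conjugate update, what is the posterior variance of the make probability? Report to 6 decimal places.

0.009612

The Beta prior is conjugate to a Binomial/Bernoulli likelihood; the update adds successes to α and failures to β.
Posterior: Beta(α+k, β+n−k) = Beta(2.32+9, 10.49+3) = Beta(11.32, 13.49).
Var = αβ/((α+β)²(α+β+1)) = 11.32·13.49/(24.81²·25.81) = 0.009612.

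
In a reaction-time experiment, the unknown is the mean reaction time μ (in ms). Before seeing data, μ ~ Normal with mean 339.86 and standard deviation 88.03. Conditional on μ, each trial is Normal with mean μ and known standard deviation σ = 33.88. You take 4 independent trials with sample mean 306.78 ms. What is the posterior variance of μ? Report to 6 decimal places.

For Normal data with known variance σ², a Normal(μ₀, σ₀²) prior on μ is conjugate. Posterior precision = 1/σ₀² + n/σ²; posterior mean is the precision-weighted average of μ₀ and x̄.
σ₀² = 88.03² = 7749.2809, σ² = 33.88² = 1147.8544; σ² + n·σ₀² = 1147.8544 + 4·7749.2809 = 32144.978.
Posterior precision = 1/σ₀² + n/σ² = 1/7749.2809 + 4/1147.8544 = (σ² + n·σ₀²)/(σ₀²σ²) = 32144.978/(7749.2809·1147.8544); posterior variance σₙ² = σ₀²σ²/(σ² + n·σ₀²) = 7749.2809·1147.8544/32144.978 = 276.716512.

276.716512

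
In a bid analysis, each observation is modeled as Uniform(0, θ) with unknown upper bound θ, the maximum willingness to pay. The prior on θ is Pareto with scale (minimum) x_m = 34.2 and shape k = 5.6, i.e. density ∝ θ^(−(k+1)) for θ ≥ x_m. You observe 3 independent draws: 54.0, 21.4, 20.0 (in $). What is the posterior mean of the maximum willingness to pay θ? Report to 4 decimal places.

61.1053

A Pareto(scale x_m, shape k) prior on the upper bound θ of Uniform(0, θ) is conjugate: posterior is Pareto(max(x_m, max xᵢ), k + n).
Sample maximum = 54.0; prior scale x_m = 34.2 → posterior scale = max = 54.0.
Posterior shape = 5.6 + 3 = 8.6.
E[θ|data] = k·x_m/(k−1) = 8.6·54.0/7.6 = 61.1053.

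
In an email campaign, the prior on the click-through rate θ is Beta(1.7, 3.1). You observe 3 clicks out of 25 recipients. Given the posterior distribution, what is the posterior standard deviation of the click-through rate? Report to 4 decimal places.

0.0657

The Beta prior is conjugate to a Binomial/Bernoulli likelihood; the update adds successes to α and failures to β.
Posterior: Beta(α+k, β+n−k) = Beta(1.7+3, 3.1+22) = Beta(4.7, 25.1).
Var = αβ/((α+β)²(α+β+1)) = 4.7·25.1/(29.8²·30.8) = 0.00431309; SD = √0.00431309 = 0.0657.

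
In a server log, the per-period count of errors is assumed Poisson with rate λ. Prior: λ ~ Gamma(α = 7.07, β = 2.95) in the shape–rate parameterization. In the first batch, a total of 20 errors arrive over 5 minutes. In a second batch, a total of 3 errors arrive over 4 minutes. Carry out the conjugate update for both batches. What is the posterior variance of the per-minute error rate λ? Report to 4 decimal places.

With a Gamma(shape α, rate β) prior, the Poisson likelihood is conjugate: the posterior is Gamma(α + ΣXᵢ, β + n).
After batch 1: Gamma(α+S, β+n) = Gamma(7.07+20, 2.95+5) = Gamma(27.07, 7.95).
After batch 2: Gamma(α+S, β+n) = Gamma(27.07+3, 7.95+4) = Gamma(30.07, 11.95).
Var = α/β² = 30.07/11.95² = 0.2106.

0.2106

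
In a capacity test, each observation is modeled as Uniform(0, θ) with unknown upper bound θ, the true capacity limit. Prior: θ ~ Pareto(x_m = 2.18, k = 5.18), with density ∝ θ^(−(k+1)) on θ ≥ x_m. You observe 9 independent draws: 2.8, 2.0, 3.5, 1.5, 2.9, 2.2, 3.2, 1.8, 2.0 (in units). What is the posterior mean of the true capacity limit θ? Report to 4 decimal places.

A Pareto(scale x_m, shape k) prior on the upper bound θ of Uniform(0, θ) is conjugate: posterior is Pareto(max(x_m, max xᵢ), k + n).
Sample maximum = 3.5; prior scale x_m = 2.18 → posterior scale = max = 3.50.
Posterior shape = 5.18 + 9 = 14.18.
E[θ|data] = k·x_m/(k−1) = 14.18·3.50/13.18 = 3.7656.

3.7656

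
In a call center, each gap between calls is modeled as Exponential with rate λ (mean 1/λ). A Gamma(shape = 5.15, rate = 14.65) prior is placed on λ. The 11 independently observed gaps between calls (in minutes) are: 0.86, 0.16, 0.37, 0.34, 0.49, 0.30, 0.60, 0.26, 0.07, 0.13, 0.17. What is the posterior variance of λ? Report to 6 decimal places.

With a Gamma(shape α, rate β) prior on the exponential rate λ, the posterior after n observations with total T = Σxᵢ is Gamma(α+n, β+T).
Sum of observations T = 3.75 minutes; n = 11.
Posterior: Gamma(5.15+11, 14.65+3.75) = Gamma(16.15, 18.40).
Var = α/β² = 0.047702.

0.047702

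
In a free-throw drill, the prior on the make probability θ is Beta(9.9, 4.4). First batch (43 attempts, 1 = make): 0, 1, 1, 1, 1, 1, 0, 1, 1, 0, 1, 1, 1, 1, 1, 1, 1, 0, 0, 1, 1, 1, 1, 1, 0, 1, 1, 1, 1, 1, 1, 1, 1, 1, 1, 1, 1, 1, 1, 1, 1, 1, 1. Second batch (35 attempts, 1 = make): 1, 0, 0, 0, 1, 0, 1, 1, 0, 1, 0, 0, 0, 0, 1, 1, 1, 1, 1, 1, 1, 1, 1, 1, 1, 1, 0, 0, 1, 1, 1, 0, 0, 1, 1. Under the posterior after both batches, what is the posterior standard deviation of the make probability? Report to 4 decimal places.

0.0450

The Beta prior is conjugate to a Binomial/Bernoulli likelihood; the update adds successes to α and failures to β.
After batch 1: Beta(9.9+37, 4.4+6) = Beta(46.9, 10.4).
After batch 2: Beta(46.9+22, 10.4+13) = Beta(68.9, 23.4).
Var = αβ/((α+β)²(α+β+1)) = 68.9·23.4/(92.3²·93.3) = 0.00202838; SD = √0.00202838 = 0.0450.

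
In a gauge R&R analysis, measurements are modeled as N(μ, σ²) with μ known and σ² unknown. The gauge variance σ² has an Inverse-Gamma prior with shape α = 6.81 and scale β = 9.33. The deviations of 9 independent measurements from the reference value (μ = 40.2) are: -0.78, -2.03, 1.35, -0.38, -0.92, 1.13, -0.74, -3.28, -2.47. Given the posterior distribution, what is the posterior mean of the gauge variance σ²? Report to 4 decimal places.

2.1768

With known mean μ and an Inverse-Gamma(α, β) prior on σ², the Normal likelihood is conjugate: posterior is Inv-Gamma(α + n/2, β + Σ(xᵢ−μ)²/2).
Σ(xᵢ−μ)² = (-0.78)² + (-2.03)² + (1.35)² + (-0.38)² + (-0.92)² + (1.13)² + (-0.74)² + (-3.28)² + (-2.47)² = 26.2264.
Posterior: Inv-Gamma(6.81 + 9/2, 9.33 + 26.2264/2) = Inv-Gamma(11.31, 22.44320).
E[σ²|data] = β/(α−1) = 22.44320/10.31 = 2.1768.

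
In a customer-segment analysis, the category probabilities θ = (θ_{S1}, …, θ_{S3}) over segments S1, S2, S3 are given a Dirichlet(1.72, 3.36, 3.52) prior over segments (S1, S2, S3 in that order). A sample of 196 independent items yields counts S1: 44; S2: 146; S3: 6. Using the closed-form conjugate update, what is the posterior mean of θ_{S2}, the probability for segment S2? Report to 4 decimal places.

The Dirichlet prior is conjugate to the Multinomial likelihood: each posterior αⱼ = prior αⱼ + observed count nⱼ.
Posterior concentration: (45.72, 149.36, 9.52), total = 204.60.
E[θ_{S2}|data] = α_{S2}/Σα = 149.36/204.60 = 0.7300.

0.7300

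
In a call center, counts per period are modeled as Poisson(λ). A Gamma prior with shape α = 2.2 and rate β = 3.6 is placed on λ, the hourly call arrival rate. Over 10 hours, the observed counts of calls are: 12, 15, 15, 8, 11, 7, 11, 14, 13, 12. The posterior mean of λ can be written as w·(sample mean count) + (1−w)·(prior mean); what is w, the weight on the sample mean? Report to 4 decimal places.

0.7353

With a Gamma(shape α, rate β) prior, the Poisson likelihood is conjugate: the posterior is Gamma(α + ΣXᵢ, β + n).
Posterior mean = (α₀+S)/(β₀+n) = [n/(β₀+n)]·(S/n) + [β₀/(β₀+n)]·(α₀/β₀), so only n and β₀ enter the weight.
Weight on data w = n/(β₀+n) = 10/(3.6+10) = 10/13.6 = 0.7353.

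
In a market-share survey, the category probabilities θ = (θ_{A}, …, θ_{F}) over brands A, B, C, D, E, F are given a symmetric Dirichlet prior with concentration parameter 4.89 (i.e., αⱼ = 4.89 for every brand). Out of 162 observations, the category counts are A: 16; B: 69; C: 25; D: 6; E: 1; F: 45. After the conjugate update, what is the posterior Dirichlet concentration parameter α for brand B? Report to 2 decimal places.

73.89

The Dirichlet prior is conjugate to the Multinomial likelihood: each posterior αⱼ = prior αⱼ + observed count nⱼ.
Posterior concentration: (20.89, 73.89, 29.89, 10.89, 5.89, 49.89), total = 191.34.
α_{B} = 4.89 + 69 = 73.89.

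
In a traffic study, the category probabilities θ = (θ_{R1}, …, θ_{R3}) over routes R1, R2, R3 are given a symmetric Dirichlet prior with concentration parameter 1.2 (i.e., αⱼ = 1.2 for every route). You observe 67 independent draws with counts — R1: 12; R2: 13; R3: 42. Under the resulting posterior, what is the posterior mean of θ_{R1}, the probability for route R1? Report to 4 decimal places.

The Dirichlet prior is conjugate to the Multinomial likelihood: each posterior αⱼ = prior αⱼ + observed count nⱼ.
Posterior concentration: (13.2, 14.2, 43.2), total = 70.6.
E[θ_{R1}|data] = α_{R1}/Σα = 13.2/70.6 = 0.1870.

0.1870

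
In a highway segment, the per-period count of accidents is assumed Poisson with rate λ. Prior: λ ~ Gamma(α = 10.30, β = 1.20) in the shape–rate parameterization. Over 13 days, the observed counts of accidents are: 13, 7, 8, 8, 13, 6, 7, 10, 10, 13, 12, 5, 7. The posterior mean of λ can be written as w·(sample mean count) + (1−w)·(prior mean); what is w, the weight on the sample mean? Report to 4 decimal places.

With a Gamma(shape α, rate β) prior, the Poisson likelihood is conjugate: the posterior is Gamma(α + ΣXᵢ, β + n).
Posterior mean = (α₀+S)/(β₀+n) = [n/(β₀+n)]·(S/n) + [β₀/(β₀+n)]·(α₀/β₀), so only n and β₀ enter the weight.
Weight on data w = n/(β₀+n) = 13/(1.20+13) = 13/14.20 = 0.9155.

0.9155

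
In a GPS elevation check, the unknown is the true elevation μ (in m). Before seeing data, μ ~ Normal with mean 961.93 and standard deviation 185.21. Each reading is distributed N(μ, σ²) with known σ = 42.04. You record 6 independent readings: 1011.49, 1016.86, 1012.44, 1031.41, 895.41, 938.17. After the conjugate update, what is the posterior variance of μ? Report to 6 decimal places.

For Normal data with known variance σ², a Normal(μ₀, σ₀²) prior on μ is conjugate. Posterior precision = 1/σ₀² + n/σ²; posterior mean is the precision-weighted average of μ₀ and x̄.
σ₀² = 185.21² = 34302.7441, σ² = 42.04² = 1767.3616; σ² + n·σ₀² = 1767.3616 + 6·34302.7441 = 207583.8262.
Posterior precision = 1/σ₀² + n/σ² = 1/34302.7441 + 6/1767.3616 = (σ² + n·σ₀²)/(σ₀²σ²) = 207583.8262/(34302.7441·1767.3616); posterior variance σₙ² = σ₀²σ²/(σ² + n·σ₀²) = 34302.7441·1767.3616/207583.8262 = 292.052391.

292.052391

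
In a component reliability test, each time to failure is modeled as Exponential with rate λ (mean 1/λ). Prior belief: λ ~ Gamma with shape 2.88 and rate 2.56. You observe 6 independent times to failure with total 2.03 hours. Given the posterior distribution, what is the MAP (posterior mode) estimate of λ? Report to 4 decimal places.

With a Gamma(shape α, rate β) prior on the exponential rate λ, the posterior after n observations with total T = Σxᵢ is Gamma(α+n, β+T).
Posterior: Gamma(2.88+6, 2.56+2.03) = Gamma(8.88, 4.59).
Mode = (α−1)/β = 1.7168.

1.7168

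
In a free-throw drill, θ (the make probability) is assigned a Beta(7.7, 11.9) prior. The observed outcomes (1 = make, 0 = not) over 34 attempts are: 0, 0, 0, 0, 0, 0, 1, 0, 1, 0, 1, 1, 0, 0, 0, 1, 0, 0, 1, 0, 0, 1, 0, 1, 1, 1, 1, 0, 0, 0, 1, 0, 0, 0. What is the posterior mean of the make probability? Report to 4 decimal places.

0.3675

The Beta prior is conjugate to a Binomial/Bernoulli likelihood; the update adds successes to α and failures to β.
Posterior: Beta(α+k, β+n−k) = Beta(7.7+12, 11.9+22) = Beta(19.7, 33.9).
Posterior mean = α/(α+β) = 19.7/53.6 = 0.3675.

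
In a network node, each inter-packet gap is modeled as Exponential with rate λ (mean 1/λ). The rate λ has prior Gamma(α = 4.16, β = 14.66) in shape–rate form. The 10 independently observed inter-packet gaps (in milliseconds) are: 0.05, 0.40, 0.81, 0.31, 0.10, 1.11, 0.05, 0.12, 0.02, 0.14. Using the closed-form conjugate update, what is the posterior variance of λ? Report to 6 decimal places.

0.044842

With a Gamma(shape α, rate β) prior on the exponential rate λ, the posterior after n observations with total T = Σxᵢ is Gamma(α+n, β+T).
Sum of observations T = 3.11 milliseconds; n = 10.
Posterior: Gamma(4.16+10, 14.66+3.11) = Gamma(14.16, 17.77).
Var = α/β² = 0.044842.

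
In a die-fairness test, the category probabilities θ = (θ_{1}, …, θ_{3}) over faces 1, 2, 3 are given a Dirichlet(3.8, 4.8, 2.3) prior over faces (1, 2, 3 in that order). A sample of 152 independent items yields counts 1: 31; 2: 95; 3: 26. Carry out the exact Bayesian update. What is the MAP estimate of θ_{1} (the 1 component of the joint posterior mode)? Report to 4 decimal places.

0.2114

The Dirichlet prior is conjugate to the Multinomial likelihood: each posterior αⱼ = prior αⱼ + observed count nⱼ.
Posterior concentration: (34.8, 99.8, 28.3), total = 162.9.
Joint mode component: (α_{1}−1)/(Σα−K) = 33.8/159.9 = 0.2114.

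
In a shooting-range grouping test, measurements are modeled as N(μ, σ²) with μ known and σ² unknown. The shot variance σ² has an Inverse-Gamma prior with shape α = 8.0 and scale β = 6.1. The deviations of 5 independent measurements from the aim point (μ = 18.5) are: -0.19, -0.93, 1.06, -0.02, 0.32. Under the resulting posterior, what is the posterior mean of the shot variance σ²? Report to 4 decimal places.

0.7541

With known mean μ and an Inverse-Gamma(α, β) prior on σ², the Normal likelihood is conjugate: posterior is Inv-Gamma(α + n/2, β + Σ(xᵢ−μ)²/2).
Σ(xᵢ−μ)² = (-0.19)² + (-0.93)² + (1.06)² + (-0.02)² + (0.32)² = 2.1274.
Posterior: Inv-Gamma(8.0 + 5/2, 6.1 + 2.1274/2) = Inv-Gamma(10.50, 7.16370).
E[σ²|data] = β/(α−1) = 7.16370/9.50 = 0.7541.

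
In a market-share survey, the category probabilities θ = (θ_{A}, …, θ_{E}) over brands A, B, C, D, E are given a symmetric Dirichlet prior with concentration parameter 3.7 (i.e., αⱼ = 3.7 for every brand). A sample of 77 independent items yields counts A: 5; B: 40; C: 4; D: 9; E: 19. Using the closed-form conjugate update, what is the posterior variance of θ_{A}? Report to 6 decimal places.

0.000858

The Dirichlet prior is conjugate to the Multinomial likelihood: each posterior αⱼ = prior αⱼ + observed count nⱼ.
Posterior concentration: (8.7, 43.7, 7.7, 12.7, 22.7), total = 95.5.
Var[θ_j] = α_j(Σα−α_j)/((Σα)²(Σα+1)) = 8.7·86.8/(95.5²·96.5) = 0.000858.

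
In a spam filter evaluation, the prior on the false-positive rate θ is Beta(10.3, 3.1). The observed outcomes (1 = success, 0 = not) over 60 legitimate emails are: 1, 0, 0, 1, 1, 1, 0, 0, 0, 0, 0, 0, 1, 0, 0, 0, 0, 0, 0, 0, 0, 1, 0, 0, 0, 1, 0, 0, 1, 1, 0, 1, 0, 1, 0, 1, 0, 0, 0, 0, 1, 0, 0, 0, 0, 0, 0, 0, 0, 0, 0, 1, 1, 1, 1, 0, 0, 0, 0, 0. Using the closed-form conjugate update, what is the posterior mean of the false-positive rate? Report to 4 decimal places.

0.3719

The Beta prior is conjugate to a Binomial/Bernoulli likelihood; the update adds successes to α and failures to β.
Posterior: Beta(α+k, β+n−k) = Beta(10.3+17, 3.1+43) = Beta(27.3, 46.1).
Posterior mean = α/(α+β) = 27.3/73.4 = 0.3719.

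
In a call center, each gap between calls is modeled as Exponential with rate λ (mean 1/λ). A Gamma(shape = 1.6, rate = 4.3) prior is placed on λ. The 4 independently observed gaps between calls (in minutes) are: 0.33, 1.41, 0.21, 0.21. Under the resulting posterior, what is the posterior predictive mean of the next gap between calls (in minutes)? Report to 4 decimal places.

With a Gamma(shape α, rate β) prior on the exponential rate λ, the posterior after n observations with total T = Σxᵢ is Gamma(α+n, β+T).
Sum of observations T = 2.16 minutes; n = 4.
Posterior: Gamma(1.6+4, 4.3+2.16) = Gamma(5.6, 6.46).
The predictive distribution for the next observation is Lomax; its mean is β/(α−1) = 6.46/4.6 = 1.4043.

1.4043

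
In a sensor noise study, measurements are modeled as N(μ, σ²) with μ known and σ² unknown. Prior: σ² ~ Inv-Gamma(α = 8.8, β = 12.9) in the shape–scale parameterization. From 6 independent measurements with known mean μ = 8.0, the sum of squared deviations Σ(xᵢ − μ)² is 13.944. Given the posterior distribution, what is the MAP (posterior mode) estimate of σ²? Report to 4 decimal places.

With known mean μ and an Inverse-Gamma(α, β) prior on σ², the Normal likelihood is conjugate: posterior is Inv-Gamma(α + n/2, β + Σ(xᵢ−μ)²/2).
Posterior: Inv-Gamma(8.8 + 6/2, 12.9 + 13.944/2) = Inv-Gamma(11.80, 19.8720).
Mode = β/(α+1) = 19.8720/12.80 = 1.5525.

1.5525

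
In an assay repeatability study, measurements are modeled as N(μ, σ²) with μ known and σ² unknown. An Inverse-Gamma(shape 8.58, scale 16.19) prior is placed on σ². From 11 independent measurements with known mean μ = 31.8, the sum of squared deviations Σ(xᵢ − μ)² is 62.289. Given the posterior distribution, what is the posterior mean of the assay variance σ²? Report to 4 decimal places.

With known mean μ and an Inverse-Gamma(α, β) prior on σ², the Normal likelihood is conjugate: posterior is Inv-Gamma(α + n/2, β + Σ(xᵢ−μ)²/2).
Posterior: Inv-Gamma(8.58 + 11/2, 16.19 + 62.289/2) = Inv-Gamma(14.08, 47.3345).
E[σ²|data] = β/(α−1) = 47.3345/13.08 = 3.6188.

3.6188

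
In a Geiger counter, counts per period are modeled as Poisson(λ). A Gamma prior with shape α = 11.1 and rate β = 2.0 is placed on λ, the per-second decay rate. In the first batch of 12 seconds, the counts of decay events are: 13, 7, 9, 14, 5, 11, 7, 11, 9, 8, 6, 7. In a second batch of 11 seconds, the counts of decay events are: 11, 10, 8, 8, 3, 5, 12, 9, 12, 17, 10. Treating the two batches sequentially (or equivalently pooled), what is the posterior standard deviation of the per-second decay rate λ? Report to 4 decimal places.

0.5975

With a Gamma(shape α, rate β) prior, the Poisson likelihood is conjugate: the posterior is Gamma(α + ΣXᵢ, β + n).
Batch 1: sum of counts S = 107 over n = 12 seconds.
After batch 1: Gamma(α+S, β+n) = Gamma(11.1+107, 2.0+12) = Gamma(118.1, 14.0).
Batch 2: sum of counts S = 105 over n = 11 seconds.
After batch 2: Gamma(α+S, β+n) = Gamma(118.1+105, 14.0+11) = Gamma(223.1, 25.0).
SD = √α/β = √223.1/25.0 = 0.5975.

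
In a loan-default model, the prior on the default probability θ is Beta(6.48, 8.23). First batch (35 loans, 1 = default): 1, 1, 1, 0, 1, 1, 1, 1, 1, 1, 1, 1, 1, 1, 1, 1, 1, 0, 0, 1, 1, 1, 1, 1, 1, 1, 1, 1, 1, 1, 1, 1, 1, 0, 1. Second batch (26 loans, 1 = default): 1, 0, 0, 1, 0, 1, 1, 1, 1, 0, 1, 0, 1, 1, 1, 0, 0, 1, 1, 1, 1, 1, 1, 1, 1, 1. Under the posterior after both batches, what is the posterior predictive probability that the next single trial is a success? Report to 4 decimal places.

0.7460

The Beta prior is conjugate to a Binomial/Bernoulli likelihood; the update adds successes to α and failures to β.
After batch 1: Beta(6.48+31, 8.23+4) = Beta(37.48, 12.23).
After batch 2: Beta(37.48+19, 12.23+7) = Beta(56.48, 19.23).
For a single future Bernoulli trial, P(success | data) = α/(α+β) = 0.7460.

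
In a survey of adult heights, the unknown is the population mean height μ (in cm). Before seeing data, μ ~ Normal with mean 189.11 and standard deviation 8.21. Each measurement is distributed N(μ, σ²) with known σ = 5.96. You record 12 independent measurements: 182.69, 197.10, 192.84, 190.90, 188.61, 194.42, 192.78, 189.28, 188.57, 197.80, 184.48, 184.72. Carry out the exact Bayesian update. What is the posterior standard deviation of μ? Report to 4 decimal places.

1.6839

For Normal data with known variance σ², a Normal(μ₀, σ₀²) prior on μ is conjugate. Posterior precision = 1/σ₀² + n/σ²; posterior mean is the precision-weighted average of μ₀ and x̄.
σ₀² = 8.21² = 67.4041, σ² = 5.96² = 35.5216; σ² + n·σ₀² = 35.5216 + 12·67.4041 = 844.3708.
Posterior precision = 1/σ₀² + n/σ² = 1/67.4041 + 12/35.5216 = (σ² + n·σ₀²)/(σ₀²σ²) = 844.3708/(67.4041·35.5216); posterior variance σₙ² = σ₀²σ²/(σ² + n·σ₀²) = 67.4041·35.5216/844.3708 = 2.835604.
Posterior SD = √σₙ² = √(67.4041·35.5216/844.3708) = 1.6839.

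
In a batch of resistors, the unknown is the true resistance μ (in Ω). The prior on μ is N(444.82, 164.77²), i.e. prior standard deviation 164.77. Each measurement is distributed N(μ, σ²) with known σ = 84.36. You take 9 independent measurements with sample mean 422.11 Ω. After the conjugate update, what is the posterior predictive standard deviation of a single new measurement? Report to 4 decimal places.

88.7973

For Normal data with known variance σ², a Normal(μ₀, σ₀²) prior on μ is conjugate. Posterior precision = 1/σ₀² + n/σ²; posterior mean is the precision-weighted average of μ₀ and x̄.
σ₀² = 164.77² = 27149.1529, σ² = 84.36² = 7116.6096; σ² + n·σ₀² = 7116.6096 + 9·27149.1529 = 251458.9857.
Posterior precision = 1/σ₀² + n/σ² = 1/27149.1529 + 9/7116.6096 = (σ² + n·σ₀²)/(σ₀²σ²) = 251458.9857/(27149.1529·7116.6096); posterior variance σₙ² = σ₀²σ²/(σ² + n·σ₀²) = 27149.1529·7116.6096/251458.9857 = 768.355609.
Predictive variance for one new observation = σₙ² + σ² = 27149.1529·7116.6096/251458.9857 + 7116.6096 = σ²·(σ₀² + 251458.9857)/251458.9857 = 7116.6096·278608.1386/251458.9857 = 7884.965209; SD = √(7116.6096·278608.1386/251458.9857) = 88.7973.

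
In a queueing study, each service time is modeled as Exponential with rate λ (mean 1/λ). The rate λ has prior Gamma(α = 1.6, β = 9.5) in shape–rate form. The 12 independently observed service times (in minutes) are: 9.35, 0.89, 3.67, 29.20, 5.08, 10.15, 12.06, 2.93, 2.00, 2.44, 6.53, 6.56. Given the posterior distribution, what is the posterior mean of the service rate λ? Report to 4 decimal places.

With a Gamma(shape α, rate β) prior on the exponential rate λ, the posterior after n observations with total T = Σxᵢ is Gamma(α+n, β+T).
Sum of observations T = 90.86 minutes; n = 12.
Posterior: Gamma(1.6+12, 9.5+90.86) = Gamma(13.6, 100.36).
Posterior mean of λ = α/β = 13.6/100.36 = 0.1355.

0.1355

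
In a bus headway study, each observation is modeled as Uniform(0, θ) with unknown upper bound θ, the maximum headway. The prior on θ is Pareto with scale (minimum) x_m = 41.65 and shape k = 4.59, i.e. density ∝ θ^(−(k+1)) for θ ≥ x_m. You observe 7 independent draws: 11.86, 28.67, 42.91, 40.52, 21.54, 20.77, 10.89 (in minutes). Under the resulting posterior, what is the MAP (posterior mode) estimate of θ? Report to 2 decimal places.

A Pareto(scale x_m, shape k) prior on the upper bound θ of Uniform(0, θ) is conjugate: posterior is Pareto(max(x_m, max xᵢ), k + n).
Sample maximum = 42.91; prior scale x_m = 41.65 → posterior scale = max = 42.91.
Posterior shape = 4.59 + 7 = 11.59.
The Pareto density is decreasing on [x_m, ∞), so the mode is x_m = 42.91.

42.91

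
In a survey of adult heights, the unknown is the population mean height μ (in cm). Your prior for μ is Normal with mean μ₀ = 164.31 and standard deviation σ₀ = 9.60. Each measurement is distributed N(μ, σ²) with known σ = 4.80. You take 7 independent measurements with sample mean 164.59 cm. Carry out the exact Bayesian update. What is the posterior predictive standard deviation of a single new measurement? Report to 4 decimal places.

5.1203

For Normal data with known variance σ², a Normal(μ₀, σ₀²) prior on μ is conjugate. Posterior precision = 1/σ₀² + n/σ²; posterior mean is the precision-weighted average of μ₀ and x̄.
σ₀² = 9.60² = 92.16, σ² = 4.80² = 23.04; σ² + n·σ₀² = 23.04 + 7·92.16 = 668.16.
Posterior precision = 1/σ₀² + n/σ² = 1/92.16 + 7/23.04 = (σ² + n·σ₀²)/(σ₀²σ²) = 668.16/(92.16·23.04); posterior variance σₙ² = σ₀²σ²/(σ² + n·σ₀²) = 92.16·23.04/668.16 = 3.177931.
Predictive variance for one new observation = σₙ² + σ² = 92.16·23.04/668.16 + 23.04 = σ²·(σ₀² + 668.16)/668.16 = 23.04·760.32/668.16 = 26.217931; SD = √(23.04·760.32/668.16) = 5.1203.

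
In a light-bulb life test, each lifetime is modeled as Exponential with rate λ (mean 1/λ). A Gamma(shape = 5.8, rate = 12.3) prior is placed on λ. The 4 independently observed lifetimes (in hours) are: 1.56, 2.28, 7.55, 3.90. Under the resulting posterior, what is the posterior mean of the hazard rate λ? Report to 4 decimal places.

0.3552

With a Gamma(shape α, rate β) prior on the exponential rate λ, the posterior after n observations with total T = Σxᵢ is Gamma(α+n, β+T).
Sum of observations T = 15.29 hours; n = 4.
Posterior: Gamma(5.8+4, 12.3+15.29) = Gamma(9.8, 27.59).
Posterior mean of λ = α/β = 9.8/27.59 = 0.3552.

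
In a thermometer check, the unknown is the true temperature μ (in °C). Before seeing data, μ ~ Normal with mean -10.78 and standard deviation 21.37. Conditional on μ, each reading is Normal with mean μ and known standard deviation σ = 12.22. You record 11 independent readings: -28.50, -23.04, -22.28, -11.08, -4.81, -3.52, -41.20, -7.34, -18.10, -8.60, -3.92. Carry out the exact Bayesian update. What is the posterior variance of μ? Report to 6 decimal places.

13.183415

For Normal data with known variance σ², a Normal(μ₀, σ₀²) prior on μ is conjugate. Posterior precision = 1/σ₀² + n/σ²; posterior mean is the precision-weighted average of μ₀ and x̄.
σ₀² = 21.37² = 456.6769, σ² = 12.22² = 149.3284; σ² + n·σ₀² = 149.3284 + 11·456.6769 = 5172.7743.
Posterior precision = 1/σ₀² + n/σ² = 1/456.6769 + 11/149.3284 = (σ² + n·σ₀²)/(σ₀²σ²) = 5172.7743/(456.6769·149.3284); posterior variance σₙ² = σ₀²σ²/(σ² + n·σ₀²) = 456.6769·149.3284/5172.7743 = 13.183415.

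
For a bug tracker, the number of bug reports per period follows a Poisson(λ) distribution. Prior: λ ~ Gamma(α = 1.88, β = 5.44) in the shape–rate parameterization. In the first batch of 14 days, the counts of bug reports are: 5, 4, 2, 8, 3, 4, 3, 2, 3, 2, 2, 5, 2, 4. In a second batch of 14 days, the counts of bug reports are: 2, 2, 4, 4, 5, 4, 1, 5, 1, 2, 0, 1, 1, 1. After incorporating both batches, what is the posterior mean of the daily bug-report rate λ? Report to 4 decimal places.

With a Gamma(shape α, rate β) prior, the Poisson likelihood is conjugate: the posterior is Gamma(α + ΣXᵢ, β + n).
Batch 1: sum of counts S = 49 over n = 14 days.
After batch 1: Gamma(α+S, β+n) = Gamma(1.88+49, 5.44+14) = Gamma(50.88, 19.44).
Batch 2: sum of counts S = 33 over n = 14 days.
After batch 2: Gamma(α+S, β+n) = Gamma(50.88+33, 19.44+14) = Gamma(83.88, 33.44).
Posterior mean = α/β = 83.88/33.44 = 2.5084.

2.5084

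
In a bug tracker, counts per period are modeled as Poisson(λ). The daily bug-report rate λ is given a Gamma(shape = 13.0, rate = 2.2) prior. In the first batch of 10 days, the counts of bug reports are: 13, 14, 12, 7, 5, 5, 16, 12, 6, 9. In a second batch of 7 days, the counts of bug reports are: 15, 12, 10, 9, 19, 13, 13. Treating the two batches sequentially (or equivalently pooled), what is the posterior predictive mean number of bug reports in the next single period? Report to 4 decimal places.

With a Gamma(shape α, rate β) prior, the Poisson likelihood is conjugate: the posterior is Gamma(α + ΣXᵢ, β + n).
Batch 1: sum of counts S = 99 over n = 10 days.
After batch 1: Gamma(α+S, β+n) = Gamma(13.0+99, 2.2+10) = Gamma(112.0, 12.2).
Batch 2: sum of counts S = 91 over n = 7 days.
After batch 2: Gamma(α+S, β+n) = Gamma(112.0+91, 12.2+7) = Gamma(203.0, 19.2).
The predictive distribution for one future period is NegBinom with mean α/β = 10.5729.

10.5729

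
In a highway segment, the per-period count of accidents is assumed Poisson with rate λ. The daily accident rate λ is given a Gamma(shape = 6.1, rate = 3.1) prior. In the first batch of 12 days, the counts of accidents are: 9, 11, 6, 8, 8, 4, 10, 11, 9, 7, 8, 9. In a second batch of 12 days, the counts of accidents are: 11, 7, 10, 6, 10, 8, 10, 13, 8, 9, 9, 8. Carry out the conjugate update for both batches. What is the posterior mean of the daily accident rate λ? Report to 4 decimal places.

7.9373

With a Gamma(shape α, rate β) prior, the Poisson likelihood is conjugate: the posterior is Gamma(α + ΣXᵢ, β + n).
Batch 1: sum of counts S = 100 over n = 12 days.
After batch 1: Gamma(α+S, β+n) = Gamma(6.1+100, 3.1+12) = Gamma(106.1, 15.1).
Batch 2: sum of counts S = 109 over n = 12 days.
After batch 2: Gamma(α+S, β+n) = Gamma(106.1+109, 15.1+12) = Gamma(215.1, 27.1).
Posterior mean = α/β = 215.1/27.1 = 7.9373.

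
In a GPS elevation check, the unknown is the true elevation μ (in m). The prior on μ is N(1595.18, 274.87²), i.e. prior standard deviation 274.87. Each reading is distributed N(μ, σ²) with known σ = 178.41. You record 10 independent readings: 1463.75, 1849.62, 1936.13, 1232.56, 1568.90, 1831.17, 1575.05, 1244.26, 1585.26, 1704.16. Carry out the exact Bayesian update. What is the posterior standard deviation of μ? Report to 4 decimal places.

55.2660

For Normal data with known variance σ², a Normal(μ₀, σ₀²) prior on μ is conjugate. Posterior precision = 1/σ₀² + n/σ²; posterior mean is the precision-weighted average of μ₀ and x̄.
σ₀² = 274.87² = 75553.5169, σ² = 178.41² = 31830.1281; σ² + n·σ₀² = 31830.1281 + 10·75553.5169 = 787365.2971.
Posterior precision = 1/σ₀² + n/σ² = 1/75553.5169 + 10/31830.1281 = (σ² + n·σ₀²)/(σ₀²σ²) = 787365.2971/(75553.5169·31830.1281); posterior variance σₙ² = σ₀²σ²/(σ² + n·σ₀²) = 75553.5169·31830.1281/787365.2971 = 3054.335936.
Posterior SD = √σₙ² = √(75553.5169·31830.1281/787365.2971) = 55.2660.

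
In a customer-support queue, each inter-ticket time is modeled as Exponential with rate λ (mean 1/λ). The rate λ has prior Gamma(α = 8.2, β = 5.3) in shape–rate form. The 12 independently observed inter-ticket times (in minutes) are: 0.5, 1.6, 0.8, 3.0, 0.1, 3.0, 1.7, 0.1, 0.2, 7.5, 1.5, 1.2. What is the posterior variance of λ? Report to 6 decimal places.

With a Gamma(shape α, rate β) prior on the exponential rate λ, the posterior after n observations with total T = Σxᵢ is Gamma(α+n, β+T).
Sum of observations T = 21.2 minutes; n = 12.
Posterior: Gamma(8.2+12, 5.3+21.2) = Gamma(20.2, 26.5).
Var = α/β² = 0.028765.

0.028765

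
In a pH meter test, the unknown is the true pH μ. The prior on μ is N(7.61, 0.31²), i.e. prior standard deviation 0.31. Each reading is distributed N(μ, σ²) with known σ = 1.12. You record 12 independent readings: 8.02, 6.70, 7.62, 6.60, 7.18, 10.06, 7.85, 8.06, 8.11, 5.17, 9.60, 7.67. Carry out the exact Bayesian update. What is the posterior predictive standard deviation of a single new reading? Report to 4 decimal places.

For Normal data with known variance σ², a Normal(μ₀, σ₀²) prior on μ is conjugate. Posterior precision = 1/σ₀² + n/σ²; posterior mean is the precision-weighted average of μ₀ and x̄.
σ₀² = 0.31² = 0.0961, σ² = 1.12² = 1.2544; σ² + n·σ₀² = 1.2544 + 12·0.0961 = 2.4076.
Posterior precision = 1/σ₀² + n/σ² = 1/0.0961 + 12/1.2544 = (σ² + n·σ₀²)/(σ₀²σ²) = 2.4076/(0.0961·1.2544); posterior variance σₙ² = σ₀²σ²/(σ² + n·σ₀²) = 0.0961·1.2544/2.4076 = 0.050070.
Predictive variance for one new observation = σₙ² + σ² = 0.0961·1.2544/2.4076 + 1.2544 = σ²·(σ₀² + 2.4076)/2.4076 = 1.2544·2.5037/2.4076 = 1.304470; SD = √(1.2544·2.5037/2.4076) = 1.1421.

1.1421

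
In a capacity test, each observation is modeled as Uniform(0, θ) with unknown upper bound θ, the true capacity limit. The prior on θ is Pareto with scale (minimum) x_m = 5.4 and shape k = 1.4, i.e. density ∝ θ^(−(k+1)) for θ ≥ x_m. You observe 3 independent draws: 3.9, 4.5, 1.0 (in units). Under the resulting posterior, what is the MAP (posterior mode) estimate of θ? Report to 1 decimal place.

A Pareto(scale x_m, shape k) prior on the upper bound θ of Uniform(0, θ) is conjugate: posterior is Pareto(max(x_m, max xᵢ), k + n).
Sample maximum = 4.5; prior scale x_m = 5.4 → posterior scale = max = 5.4.
Posterior shape = 1.4 + 3 = 4.4.
The Pareto density is decreasing on [x_m, ∞), so the mode is x_m = 5.4.

5.4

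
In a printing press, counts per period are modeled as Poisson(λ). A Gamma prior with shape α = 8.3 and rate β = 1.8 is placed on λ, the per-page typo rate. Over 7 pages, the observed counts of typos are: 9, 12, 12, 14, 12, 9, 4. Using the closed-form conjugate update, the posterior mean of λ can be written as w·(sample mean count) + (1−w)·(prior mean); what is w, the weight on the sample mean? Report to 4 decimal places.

With a Gamma(shape α, rate β) prior, the Poisson likelihood is conjugate: the posterior is Gamma(α + ΣXᵢ, β + n).
Posterior mean = (α₀+S)/(β₀+n) = [n/(β₀+n)]·(S/n) + [β₀/(β₀+n)]·(α₀/β₀), so only n and β₀ enter the weight.
Weight on data w = n/(β₀+n) = 7/(1.8+7) = 7/8.8 = 0.7955.

0.7955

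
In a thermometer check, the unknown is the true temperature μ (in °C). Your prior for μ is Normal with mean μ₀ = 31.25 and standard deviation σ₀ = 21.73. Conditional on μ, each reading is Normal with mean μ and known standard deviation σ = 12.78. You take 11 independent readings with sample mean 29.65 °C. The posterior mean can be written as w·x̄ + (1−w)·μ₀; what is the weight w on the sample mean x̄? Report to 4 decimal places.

For Normal data with known variance σ², a Normal(μ₀, σ₀²) prior on μ is conjugate. Posterior precision = 1/σ₀² + n/σ²; posterior mean is the precision-weighted average of μ₀ and x̄.
σ₀² = 21.73² = 472.1929, σ² = 12.78² = 163.3284. Prior precision 1/σ₀² = 1/472.1929; data precision n/σ² = 11/163.3284.
w = (n/σ²)/(1/σ₀² + n/σ²) = n·σ₀²/(σ² + n·σ₀²) = 11·472.1929/(163.3284 + 11·472.1929) = 5194.1219/5357.4503 = 0.9695.

0.9695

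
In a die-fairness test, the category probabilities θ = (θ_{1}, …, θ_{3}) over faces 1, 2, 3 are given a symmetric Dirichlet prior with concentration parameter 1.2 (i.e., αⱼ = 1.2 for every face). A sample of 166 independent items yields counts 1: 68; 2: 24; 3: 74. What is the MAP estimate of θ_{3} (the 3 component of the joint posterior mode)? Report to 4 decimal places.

0.4454

The Dirichlet prior is conjugate to the Multinomial likelihood: each posterior αⱼ = prior αⱼ + observed count nⱼ.
Posterior concentration: (69.2, 25.2, 75.2), total = 169.6.
Joint mode component: (α_{3}−1)/(Σα−K) = 74.2/166.6 = 0.4454.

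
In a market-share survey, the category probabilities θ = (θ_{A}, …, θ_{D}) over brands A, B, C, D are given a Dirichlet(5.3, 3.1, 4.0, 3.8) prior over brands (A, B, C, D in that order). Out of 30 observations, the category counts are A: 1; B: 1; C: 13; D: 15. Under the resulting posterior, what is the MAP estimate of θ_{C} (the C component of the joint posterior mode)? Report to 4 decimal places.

0.3791

The Dirichlet prior is conjugate to the Multinomial likelihood: each posterior αⱼ = prior αⱼ + observed count nⱼ.
Posterior concentration: (6.3, 4.1, 17.0, 18.8), total = 46.2.
Joint mode component: (α_{C}−1)/(Σα−K) = 16.0/42.2 = 0.3791.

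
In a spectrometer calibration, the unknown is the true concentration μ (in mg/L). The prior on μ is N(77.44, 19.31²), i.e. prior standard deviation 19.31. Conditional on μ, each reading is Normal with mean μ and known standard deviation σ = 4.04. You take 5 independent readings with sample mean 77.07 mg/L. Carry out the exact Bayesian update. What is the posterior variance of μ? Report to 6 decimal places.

3.235991

For Normal data with known variance σ², a Normal(μ₀, σ₀²) prior on μ is conjugate. Posterior precision = 1/σ₀² + n/σ²; posterior mean is the precision-weighted average of μ₀ and x̄.
σ₀² = 19.31² = 372.8761, σ² = 4.04² = 16.3216; σ² + n·σ₀² = 16.3216 + 5·372.8761 = 1880.7021.
Posterior precision = 1/σ₀² + n/σ² = 1/372.8761 + 5/16.3216 = (σ² + n·σ₀²)/(σ₀²σ²) = 1880.7021/(372.8761·16.3216); posterior variance σₙ² = σ₀²σ²/(σ² + n·σ₀²) = 372.8761·16.3216/1880.7021 = 3.235991.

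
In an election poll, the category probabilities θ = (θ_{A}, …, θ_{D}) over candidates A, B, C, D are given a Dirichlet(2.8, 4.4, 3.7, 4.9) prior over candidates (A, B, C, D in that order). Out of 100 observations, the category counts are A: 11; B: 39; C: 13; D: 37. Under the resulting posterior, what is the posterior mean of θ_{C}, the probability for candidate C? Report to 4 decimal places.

0.1442

The Dirichlet prior is conjugate to the Multinomial likelihood: each posterior αⱼ = prior αⱼ + observed count nⱼ.
Posterior concentration: (13.8, 43.4, 16.7, 41.9), total = 115.8.
E[θ_{C}|data] = α_{C}/Σα = 16.7/115.8 = 0.1442.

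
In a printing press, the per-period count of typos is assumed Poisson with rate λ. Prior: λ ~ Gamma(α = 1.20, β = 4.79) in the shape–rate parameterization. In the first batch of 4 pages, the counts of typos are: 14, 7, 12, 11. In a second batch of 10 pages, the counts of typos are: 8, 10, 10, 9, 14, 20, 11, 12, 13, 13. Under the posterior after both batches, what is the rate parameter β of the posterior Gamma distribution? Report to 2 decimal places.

18.79

With a Gamma(shape α, rate β) prior, the Poisson likelihood is conjugate: the posterior is Gamma(α + ΣXᵢ, β + n).
Batch 1: sum of counts S = 44 over n = 4 pages.
After batch 1: Gamma(α+S, β+n) = Gamma(1.20+44, 4.79+4) = Gamma(45.20, 8.79).
Batch 2: sum of counts S = 120 over n = 10 pages.
After batch 2: Gamma(α+S, β+n) = Gamma(45.20+120, 8.79+10) = Gamma(165.20, 18.79).
Posterior β = 18.79.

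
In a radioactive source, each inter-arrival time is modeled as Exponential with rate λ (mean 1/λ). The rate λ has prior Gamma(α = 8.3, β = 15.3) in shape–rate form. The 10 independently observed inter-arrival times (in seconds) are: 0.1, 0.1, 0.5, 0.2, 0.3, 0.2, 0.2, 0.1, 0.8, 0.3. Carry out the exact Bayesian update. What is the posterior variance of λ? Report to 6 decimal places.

0.055859

With a Gamma(shape α, rate β) prior on the exponential rate λ, the posterior after n observations with total T = Σxᵢ is Gamma(α+n, β+T).
Sum of observations T = 2.8 seconds; n = 10.
Posterior: Gamma(8.3+10, 15.3+2.8) = Gamma(18.3, 18.1).
Var = α/β² = 0.055859.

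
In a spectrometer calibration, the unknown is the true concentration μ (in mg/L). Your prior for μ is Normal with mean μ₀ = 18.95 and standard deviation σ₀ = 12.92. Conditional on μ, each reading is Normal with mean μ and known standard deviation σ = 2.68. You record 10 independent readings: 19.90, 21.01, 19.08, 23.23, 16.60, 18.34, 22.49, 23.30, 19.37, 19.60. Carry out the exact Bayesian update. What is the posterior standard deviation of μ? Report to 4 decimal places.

0.8457

For Normal data with known variance σ², a Normal(μ₀, σ₀²) prior on μ is conjugate. Posterior precision = 1/σ₀² + n/σ²; posterior mean is the precision-weighted average of μ₀ and x̄.
σ₀² = 12.92² = 166.9264, σ² = 2.68² = 7.1824; σ² + n·σ₀² = 7.1824 + 10·166.9264 = 1676.4464.
Posterior precision = 1/σ₀² + n/σ² = 1/166.9264 + 10/7.1824 = (σ² + n·σ₀²)/(σ₀²σ²) = 1676.4464/(166.9264·7.1824); posterior variance σₙ² = σ₀²σ²/(σ² + n·σ₀²) = 166.9264·7.1824/1676.4464 = 0.715163.
Posterior SD = √σₙ² = √(166.9264·7.1824/1676.4464) = 0.8457.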